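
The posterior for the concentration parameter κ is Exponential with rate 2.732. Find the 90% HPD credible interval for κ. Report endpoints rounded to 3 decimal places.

The exponential density is strictly decreasing on [0, ∞), so the HPD interval is anchored at 0: [0, q] with P(κ ≤ q) = 0.90.
q = −ln(1 − 0.90) / 2.732 = 2.3026 / 2.732 = 0.843.

[0.000, 0.843]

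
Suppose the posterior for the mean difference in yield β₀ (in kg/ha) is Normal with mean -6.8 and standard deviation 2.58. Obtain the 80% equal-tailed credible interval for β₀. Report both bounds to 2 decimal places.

The posterior is symmetric, so the 80% equal-tailed interval is β₀ = -6.8 ± z·2.58 with z = 1.282.
Half-width: 1.282 × 2.58 = 3.31.
-6.8 − 3.31 = -10.11; -6.8 + 3.31 = -3.49.

[-10.11, -3.49]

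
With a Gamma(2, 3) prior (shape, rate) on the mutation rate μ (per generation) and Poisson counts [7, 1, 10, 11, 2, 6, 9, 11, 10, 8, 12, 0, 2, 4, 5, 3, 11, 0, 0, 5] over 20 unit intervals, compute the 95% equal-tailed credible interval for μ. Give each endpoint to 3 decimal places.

Posterior: Gamma(2+117, 3+20) = Gamma(119, 23) (shape, rate).
Equal-tailed 95% interval: Gamma(119, 23) quantiles at 0.025 and 0.975.
Posterior mean ≈ 5.174, SD ≈ 0.474; a Normal approximation gives roughly [4.244, 6.104].
Exact: lower = 4.286; upper = 6.144.

[4.286, 6.144]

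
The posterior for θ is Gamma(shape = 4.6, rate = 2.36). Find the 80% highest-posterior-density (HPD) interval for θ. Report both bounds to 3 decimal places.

[0.699, 2.835]

The posterior is unimodal and skewed, so the HPD interval has equal density at both endpoints and is the shortest 80% interval.
Solving f(0.699) = f(2.835) with F(2.835) − F(0.699) = 0.80 gives [0.699, 2.835].
For comparison, the equal-tailed interval is [0.912, 3.166]; the HPD is narrower and shifted toward the mode.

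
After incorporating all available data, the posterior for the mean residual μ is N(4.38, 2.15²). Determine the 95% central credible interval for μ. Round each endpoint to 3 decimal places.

[0.166, 8.594]

The posterior is symmetric, so the 95% equal-tailed interval is μ = 4.38 ± z·2.15 with z = 1.960.
Half-width: 1.960 × 2.15 = 4.214.
4.38 − 4.214 = 0.166; 4.38 + 4.214 = 8.594.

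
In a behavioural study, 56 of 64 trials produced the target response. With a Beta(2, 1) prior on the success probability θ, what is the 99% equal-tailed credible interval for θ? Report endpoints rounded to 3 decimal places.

Posterior: Beta(2+56, 1+8) = Beta(58, 9).
Equal-tailed 99% interval: the 0.005 and 0.995 quantiles of Beta(58, 9).
Posterior mean ≈ 0.866, SD ≈ 0.041; a Normal approximation gives roughly [0.759, 0.972].
Exact: F⁻¹(0.005) = 0.741; F⁻¹(0.995) = 0.951.

[0.741, 0.951]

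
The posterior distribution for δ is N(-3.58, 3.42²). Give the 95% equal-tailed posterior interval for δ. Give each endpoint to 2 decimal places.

The posterior is symmetric, so the 95% equal-tailed interval is δ = -3.58 ± z·3.42 with z = 1.960.
Half-width: 1.960 × 3.42 = 6.70.
-3.58 − 6.70 = -10.28; -3.58 + 6.70 = 3.12.

[-10.28, 3.12]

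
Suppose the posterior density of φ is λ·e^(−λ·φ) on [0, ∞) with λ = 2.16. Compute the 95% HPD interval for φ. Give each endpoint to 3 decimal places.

The exponential density is strictly decreasing on [0, ∞), so the HPD interval is anchored at 0: [0, q] with P(φ ≤ q) = 0.95.
q = −ln(1 − 0.95) / 2.16 = 2.9957 / 2.16 = 1.387.

[0.000, 1.387]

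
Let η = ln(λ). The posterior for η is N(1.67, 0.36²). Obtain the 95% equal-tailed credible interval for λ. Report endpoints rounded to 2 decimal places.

[2.62, 10.76]

On the log scale the 95% interval is 1.67 ± 1.960 × 0.36 = [0.9644, 2.3756].
Exponentiate: [e^0.9644, e^2.3756] = [2.62, 10.76].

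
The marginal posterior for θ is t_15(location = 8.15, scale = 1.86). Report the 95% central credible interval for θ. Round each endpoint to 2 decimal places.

The t_15 distribution is symmetric; the 95% interval is 8.15 ± t·1.86 with t_{0.975,15} = 2.131.
Half-width: 2.131 × 1.86 = 3.96.
8.15 − 3.96 = 4.19; 8.15 + 3.96 = 12.11.

[4.19, 12.11]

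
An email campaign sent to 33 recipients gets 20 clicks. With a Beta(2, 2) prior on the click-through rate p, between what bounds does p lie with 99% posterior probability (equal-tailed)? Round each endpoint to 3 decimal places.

Posterior: Beta(2+20, 2+13) = Beta(22, 15).
Equal-tailed 99% interval: the 0.005 and 0.995 quantiles of Beta(22, 15).
Posterior mean ≈ 0.595, SD ≈ 0.080; a Normal approximation gives roughly [0.389, 0.800].
Exact: F⁻¹(0.005) = 0.385; F⁻¹(0.995) = 0.785.

[0.385, 0.785]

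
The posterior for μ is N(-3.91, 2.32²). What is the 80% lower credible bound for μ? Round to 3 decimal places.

-5.863

Need L with P(μ ≥ L) = 0.80: L = -3.91 − z_{0.2}·2.32.
z = 0.842; L = -3.91 − 0.842 × 2.32 = -5.863.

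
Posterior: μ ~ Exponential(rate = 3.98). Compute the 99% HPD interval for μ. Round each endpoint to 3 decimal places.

[0.000, 1.157]

The exponential density is strictly decreasing on [0, ∞), so the HPD interval is anchored at 0: [0, q] with P(μ ≤ q) = 0.99.
q = −ln(1 − 0.99) / 3.98 = 4.6052 / 3.98 = 1.157.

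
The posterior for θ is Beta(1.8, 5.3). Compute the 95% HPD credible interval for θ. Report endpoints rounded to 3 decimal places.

[0.008, 0.546]

The posterior is unimodal and skewed, so the HPD interval has equal density at both endpoints and is the shortest 95% interval.
Solving f(0.008) = f(0.546) with F(0.546) − F(0.008) = 0.95 gives [0.008, 0.546].
For comparison, the equal-tailed interval is [0.032, 0.603]; the HPD is narrower and shifted toward the mode.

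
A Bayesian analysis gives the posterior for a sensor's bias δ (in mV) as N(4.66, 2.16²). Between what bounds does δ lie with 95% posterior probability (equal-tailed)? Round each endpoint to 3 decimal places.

[0.426, 8.894]

The posterior is symmetric, so the 95% equal-tailed interval is δ = 4.66 ± z·2.16 with z = 1.960.
Half-width: 1.960 × 2.16 = 4.234.
4.66 − 4.234 = 0.426; 4.66 + 4.234 = 8.894.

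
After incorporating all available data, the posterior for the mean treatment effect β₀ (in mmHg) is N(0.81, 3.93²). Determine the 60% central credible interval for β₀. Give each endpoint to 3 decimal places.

[-2.498, 4.118]

The posterior is symmetric, so the 60% equal-tailed interval is β₀ = 0.81 ± z·3.93 with z = 0.842.
Half-width: 0.842 × 3.93 = 3.308.
0.81 − 3.308 = -2.498; 0.81 + 3.308 = 4.118.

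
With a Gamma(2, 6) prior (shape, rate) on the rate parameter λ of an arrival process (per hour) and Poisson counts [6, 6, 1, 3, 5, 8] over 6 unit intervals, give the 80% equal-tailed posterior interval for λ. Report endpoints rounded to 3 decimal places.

Posterior: Gamma(2+29, 6+6) = Gamma(31, 12) (shape, rate).
Equal-tailed 80% interval: Gamma(31, 12) quantiles at 0.1 and 0.9.
Posterior mean ≈ 2.583, SD ≈ 0.464; a Normal approximation gives roughly [1.989, 3.178].
Exact: lower = 2.009; upper = 3.193.

[2.009, 3.193]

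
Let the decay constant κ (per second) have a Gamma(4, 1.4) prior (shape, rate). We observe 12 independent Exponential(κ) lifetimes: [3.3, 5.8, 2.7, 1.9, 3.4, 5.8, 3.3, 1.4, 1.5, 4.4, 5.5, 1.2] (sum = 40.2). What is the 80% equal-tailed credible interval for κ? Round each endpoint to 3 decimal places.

Posterior: Gamma(4+12, 1.4+40.2) = Gamma(16, 41.6) (shape, rate).
Equal-tailed 80% interval: Gamma(16, 41.6) quantiles at 0.1 and 0.9.
Posterior mean ≈ 0.385, SD ≈ 0.096; a Normal approximation gives roughly [0.261, 0.508].
Exact: lower = 0.268; upper = 0.512.

[0.268, 0.512]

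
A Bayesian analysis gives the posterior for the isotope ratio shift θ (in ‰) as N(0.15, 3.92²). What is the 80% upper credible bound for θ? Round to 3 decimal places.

Need U with P(θ ≤ U) = 0.80: U = 0.15 + z_{0.2}·3.92.
z = 0.842; U = 0.15 + 0.842 × 3.92 = 3.449.

3.449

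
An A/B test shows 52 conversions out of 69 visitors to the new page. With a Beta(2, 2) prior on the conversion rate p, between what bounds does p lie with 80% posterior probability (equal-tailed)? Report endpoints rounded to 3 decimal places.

[0.673, 0.804]

Posterior: Beta(2+52, 2+17) = Beta(54, 19).
Equal-tailed 80% interval: the 0.1 and 0.9 quantiles of Beta(54, 19).
Posterior mean ≈ 0.740, SD ≈ 0.051; a Normal approximation gives roughly [0.674, 0.805].
Exact: F⁻¹(0.1) = 0.673; F⁻¹(0.9) = 0.804.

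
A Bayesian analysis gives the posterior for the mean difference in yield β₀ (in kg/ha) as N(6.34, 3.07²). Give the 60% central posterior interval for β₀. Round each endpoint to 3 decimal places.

The posterior is symmetric, so the 60% equal-tailed interval is β₀ = 6.34 ± z·3.07 with z = 0.842.
Half-width: 0.842 × 3.07 = 2.584.
6.34 − 2.584 = 3.756; 6.34 + 2.584 = 8.924.

[3.756, 8.924]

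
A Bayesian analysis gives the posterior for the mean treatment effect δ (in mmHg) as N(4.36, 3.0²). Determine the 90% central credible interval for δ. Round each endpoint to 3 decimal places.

The posterior is symmetric, so the 90% equal-tailed interval is δ = 4.36 ± z·3.0 with z = 1.645.
Half-width: 1.645 × 3.0 = 4.935.
4.36 − 4.935 = -0.575; 4.36 + 4.935 = 9.295.

[-0.575, 9.295]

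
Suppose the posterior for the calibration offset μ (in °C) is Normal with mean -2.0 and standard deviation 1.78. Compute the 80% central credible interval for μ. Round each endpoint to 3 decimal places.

The posterior is symmetric, so the 80% equal-tailed interval is μ = -2.0 ± z·1.78 with z = 1.282.
Half-width: 1.282 × 1.78 = 2.281.
-2.0 − 2.281 = -4.281; -2.0 + 2.281 = 0.281.

[-4.281, 0.281]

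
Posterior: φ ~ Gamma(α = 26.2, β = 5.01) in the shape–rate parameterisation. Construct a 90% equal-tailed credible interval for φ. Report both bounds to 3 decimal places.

Posterior: Gamma(shape 26.2, rate 5.01).
Equal-tailed 90% interval: Gamma(26.2, 5.01) quantiles at 0.05 and 0.95.
Posterior mean ≈ 5.230, SD ≈ 1.022; a Normal approximation gives roughly [3.549, 6.910].
Exact: lower = 3.670; upper = 7.016.

[3.670, 7.016]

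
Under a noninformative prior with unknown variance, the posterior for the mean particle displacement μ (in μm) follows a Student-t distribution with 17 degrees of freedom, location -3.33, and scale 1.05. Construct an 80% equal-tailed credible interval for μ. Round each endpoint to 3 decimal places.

The t_17 distribution is symmetric; the 80% interval is -3.33 ± t·1.05 with t_{0.9,17} = 1.333.
Half-width: 1.333 × 1.05 = 1.400.
-3.33 − 1.400 = -4.730; -3.33 + 1.400 = -1.930.

[-4.730, -1.930]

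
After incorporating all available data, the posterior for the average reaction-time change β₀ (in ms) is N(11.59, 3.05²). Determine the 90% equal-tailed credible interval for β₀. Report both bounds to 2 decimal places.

[6.57, 16.61]

The posterior is symmetric, so the 90% equal-tailed interval is β₀ = 11.59 ± z·3.05 with z = 1.645.
Half-width: 1.645 × 3.05 = 5.02.
11.59 − 5.02 = 6.57; 11.59 + 5.02 = 16.61.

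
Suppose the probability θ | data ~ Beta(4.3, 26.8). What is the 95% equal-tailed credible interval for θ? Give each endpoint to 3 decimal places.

[0.043, 0.277]

Posterior: Beta(4.3, 26.8).
Equal-tailed 95% interval: the 0.025 and 0.975 quantiles of Beta(4.3, 26.8).
Posterior mean ≈ 0.138, SD ≈ 0.061; a Normal approximation gives roughly [0.019, 0.258].
Exact: F⁻¹(0.025) = 0.043; F⁻¹(0.975) = 0.277.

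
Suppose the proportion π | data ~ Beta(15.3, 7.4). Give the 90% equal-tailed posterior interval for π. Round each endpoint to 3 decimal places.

[0.507, 0.823]

Posterior: Beta(15.3, 7.4).
Equal-tailed 90% interval: the 0.05 and 0.95 quantiles of Beta(15.3, 7.4).
Posterior mean ≈ 0.674, SD ≈ 0.096; a Normal approximation gives roughly [0.516, 0.832].
Exact: F⁻¹(0.05) = 0.507; F⁻¹(0.95) = 0.823.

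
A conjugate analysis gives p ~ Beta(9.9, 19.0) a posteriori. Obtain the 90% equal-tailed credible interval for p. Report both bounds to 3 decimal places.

Posterior: Beta(9.9, 19.0).
Equal-tailed 90% interval: the 0.05 and 0.95 quantiles of Beta(9.9, 19.0).
Posterior mean ≈ 0.343, SD ≈ 0.087; a Normal approximation gives roughly [0.200, 0.485].
Exact: F⁻¹(0.05) = 0.206; F⁻¹(0.95) = 0.492.

[0.206, 0.492]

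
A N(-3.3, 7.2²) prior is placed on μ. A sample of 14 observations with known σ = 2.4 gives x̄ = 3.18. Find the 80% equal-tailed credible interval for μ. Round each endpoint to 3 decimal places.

[2.310, 3.948]

Posterior precision = 1/7.2² + 14/2.4² = 0.0193 + 2.4306 = 2.4498, so posterior SD = 0.6389.
Posterior mean = (-3.3/7.2² + 14·3.18/2.4²) / 2.4498 = 3.1290.
Interval: 3.1290 ± 1.282 × 0.6389 → [2.310, 3.948].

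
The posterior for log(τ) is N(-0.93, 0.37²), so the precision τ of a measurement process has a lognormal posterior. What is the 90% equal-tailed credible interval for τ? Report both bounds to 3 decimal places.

[0.215, 0.725]

On the log scale the 90% interval is -0.93 ± 1.645 × 0.37 = [-1.5386, -0.3214].
Exponentiate: [e^-1.5386, e^-0.3214] = [0.215, 0.725].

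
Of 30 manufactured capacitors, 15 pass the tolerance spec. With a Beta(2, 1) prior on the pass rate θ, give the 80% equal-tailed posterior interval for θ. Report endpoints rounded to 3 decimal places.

Posterior: Beta(2+15, 1+15) = Beta(17, 16).
Equal-tailed 80% interval: the 0.1 and 0.9 quantiles of Beta(17, 16).
Posterior mean ≈ 0.515, SD ≈ 0.086; a Normal approximation gives roughly [0.405, 0.625].
Exact: F⁻¹(0.1) = 0.404; F⁻¹(0.9) = 0.626.

[0.404, 0.626]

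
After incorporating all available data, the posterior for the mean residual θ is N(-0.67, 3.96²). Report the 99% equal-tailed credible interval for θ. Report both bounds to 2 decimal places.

[-10.87, 9.53]

The posterior is symmetric, so the 99% equal-tailed interval is θ = -0.67 ± z·3.96 with z = 2.576.
Half-width: 2.576 × 3.96 = 10.20.
-0.67 − 10.20 = -10.87; -0.67 + 10.20 = 9.53.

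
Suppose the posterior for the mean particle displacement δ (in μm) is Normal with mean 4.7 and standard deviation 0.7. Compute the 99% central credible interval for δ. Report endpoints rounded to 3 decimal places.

[2.897, 6.503]

The posterior is symmetric, so the 99% equal-tailed interval is δ = 4.7 ± z·0.7 with z = 2.576.
Half-width: 2.576 × 0.7 = 1.803.
4.7 − 1.803 = 2.897; 4.7 + 1.803 = 6.503.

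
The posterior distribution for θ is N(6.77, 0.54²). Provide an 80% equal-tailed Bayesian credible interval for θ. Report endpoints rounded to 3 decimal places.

The posterior is symmetric, so the 80% equal-tailed interval is θ = 6.77 ± z·0.54 with z = 1.282.
Half-width: 1.282 × 0.54 = 0.692.
6.77 − 0.692 = 6.078; 6.77 + 0.692 = 7.462.

[6.078, 7.462]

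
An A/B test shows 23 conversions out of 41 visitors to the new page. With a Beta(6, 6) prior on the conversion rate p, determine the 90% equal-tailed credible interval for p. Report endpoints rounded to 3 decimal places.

[0.435, 0.658]

Posterior: Beta(6+23, 6+18) = Beta(29, 24).
Equal-tailed 90% interval: the 0.05 and 0.95 quantiles of Beta(29, 24).
Posterior mean ≈ 0.547, SD ≈ 0.068; a Normal approximation gives roughly [0.436, 0.659].
Exact: F⁻¹(0.05) = 0.435; F⁻¹(0.95) = 0.658.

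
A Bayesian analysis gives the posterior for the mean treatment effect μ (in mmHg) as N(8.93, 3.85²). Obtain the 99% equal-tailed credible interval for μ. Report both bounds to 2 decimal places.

[-0.99, 18.85]

The posterior is symmetric, so the 99% equal-tailed interval is μ = 8.93 ± z·3.85 with z = 2.576.
Half-width: 2.576 × 3.85 = 9.92.
8.93 − 9.92 = -0.99; 8.93 + 9.92 = 18.85.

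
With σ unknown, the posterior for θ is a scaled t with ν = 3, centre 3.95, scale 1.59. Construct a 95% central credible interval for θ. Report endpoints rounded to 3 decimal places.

The t_3 distribution is symmetric; the 95% interval is 3.95 ± t·1.59 with t_{0.975,3} = 3.182.
Half-width: 3.182 × 1.59 = 5.060.
3.95 − 5.060 = -1.110; 3.95 + 5.060 = 9.010.

[-1.110, 9.010]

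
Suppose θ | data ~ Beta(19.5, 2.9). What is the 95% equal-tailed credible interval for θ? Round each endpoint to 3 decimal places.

[0.707, 0.972]

Posterior: Beta(19.5, 2.9).
Equal-tailed 95% interval: the 0.025 and 0.975 quantiles of Beta(19.5, 2.9).
Posterior mean ≈ 0.871, SD ≈ 0.069; a Normal approximation gives roughly [0.735, 1.007].
Exact: F⁻¹(0.025) = 0.707; F⁻¹(0.975) = 0.972.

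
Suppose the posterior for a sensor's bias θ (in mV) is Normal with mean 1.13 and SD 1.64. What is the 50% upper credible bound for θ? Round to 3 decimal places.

1.130

Need U with P(θ ≤ U) = 0.50: U = 1.13 + z_{0.5}·1.64.
z = 0.000; U = 1.13 + 0.000 × 1.64 = 1.130.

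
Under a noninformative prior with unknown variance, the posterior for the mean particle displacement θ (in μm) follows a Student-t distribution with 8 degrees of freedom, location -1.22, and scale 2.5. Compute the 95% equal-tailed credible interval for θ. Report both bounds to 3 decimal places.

The t_8 distribution is symmetric; the 95% interval is -1.22 ± t·2.5 with t_{0.975,8} = 2.306.
Half-width: 2.306 × 2.5 = 5.765.
-1.22 − 5.765 = -6.985; -1.22 + 5.765 = 4.545.

[-6.985, 4.545]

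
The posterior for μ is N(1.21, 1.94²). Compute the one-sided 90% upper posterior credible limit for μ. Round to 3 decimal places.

3.696

Need U with P(μ ≤ U) = 0.90: U = 1.21 + z_{0.1}·1.94.
z = 1.282; U = 1.21 + 1.282 × 1.94 = 3.696.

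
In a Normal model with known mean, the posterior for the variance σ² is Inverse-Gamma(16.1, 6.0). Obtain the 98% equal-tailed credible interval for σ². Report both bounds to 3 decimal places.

[0.223, 0.727]

Inverse-Gamma(16.1, 6.0) quantiles: F⁻¹(0.01) and F⁻¹(0.99).
Equivalently, 1/σ² ~ Gamma(16.1, rate = 6.0); invert its 0.99 and 0.01 quantiles.
Posterior mean ≈ 0.397, SD ≈ 0.106; a Normal approximation gives roughly [0.151, 0.644].
Exact: lower = 0.223; upper = 0.727.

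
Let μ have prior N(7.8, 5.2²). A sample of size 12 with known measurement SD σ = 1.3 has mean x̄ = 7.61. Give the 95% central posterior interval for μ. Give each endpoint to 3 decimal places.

[6.877, 8.345]

Posterior precision = 1/5.2² + 12/1.3² = 0.0370 + 7.1006 = 7.1376, so posterior SD = 0.3743.
Posterior mean = (7.8/5.2² + 12·7.61/1.3²) / 7.1376 = 7.6110.
Interval: 7.6110 ± 1.960 × 0.3743 → [6.877, 8.345].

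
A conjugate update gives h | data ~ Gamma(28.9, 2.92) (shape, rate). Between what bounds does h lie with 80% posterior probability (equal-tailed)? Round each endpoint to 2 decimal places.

Posterior: Gamma(shape 28.9, rate 2.92).
Equal-tailed 80% interval: Gamma(28.9, 2.92) quantiles at 0.1 and 0.9.
Posterior mean ≈ 9.90, SD ≈ 1.84; a Normal approximation gives roughly [7.54, 12.26].
Exact: lower = 7.62; upper = 12.32.

[7.62, 12.32]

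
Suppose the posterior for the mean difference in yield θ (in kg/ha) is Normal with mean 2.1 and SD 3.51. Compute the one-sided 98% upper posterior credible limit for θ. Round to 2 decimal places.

9.31

Need U with P(θ ≤ U) = 0.98: U = 2.1 + z_{0.02}·3.51.
z = 2.054; U = 2.1 + 2.054 × 3.51 = 9.31.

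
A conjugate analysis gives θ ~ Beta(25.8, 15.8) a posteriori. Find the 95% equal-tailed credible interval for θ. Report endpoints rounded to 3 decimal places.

[0.470, 0.760]

Posterior: Beta(25.8, 15.8).
Equal-tailed 95% interval: the 0.025 and 0.975 quantiles of Beta(25.8, 15.8).
Posterior mean ≈ 0.620, SD ≈ 0.074; a Normal approximation gives roughly [0.474, 0.766].
Exact: F⁻¹(0.025) = 0.470; F⁻¹(0.975) = 0.760.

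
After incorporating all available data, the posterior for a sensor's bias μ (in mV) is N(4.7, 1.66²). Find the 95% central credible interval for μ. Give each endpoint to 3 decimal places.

[1.446, 7.954]

The posterior is symmetric, so the 95% equal-tailed interval is μ = 4.7 ± z·1.66 with z = 1.960.
Half-width: 1.960 × 1.66 = 3.254.
4.7 − 3.254 = 1.446; 4.7 + 3.254 = 7.954.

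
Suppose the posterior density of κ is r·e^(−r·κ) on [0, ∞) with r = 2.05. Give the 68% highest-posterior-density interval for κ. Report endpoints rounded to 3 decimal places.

The exponential density is strictly decreasing on [0, ∞), so the HPD interval is anchored at 0: [0, q] with P(κ ≤ q) = 0.68.
q = −ln(1 − 0.68) / 2.05 = 1.1394 / 2.05 = 0.556.

[0.000, 0.556]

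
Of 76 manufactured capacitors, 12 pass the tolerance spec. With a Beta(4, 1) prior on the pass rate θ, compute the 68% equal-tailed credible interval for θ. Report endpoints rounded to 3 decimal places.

[0.154, 0.241]

Posterior: Beta(4+12, 1+64) = Beta(16, 65).
Equal-tailed 68% interval: the 0.16 and 0.84 quantiles of Beta(16, 65).
Posterior mean ≈ 0.198, SD ≈ 0.044; a Normal approximation gives roughly [0.154, 0.241].
Exact: F⁻¹(0.16) = 0.154; F⁻¹(0.84) = 0.241.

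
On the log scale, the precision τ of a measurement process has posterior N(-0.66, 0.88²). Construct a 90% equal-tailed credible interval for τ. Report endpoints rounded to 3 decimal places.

On the log scale the 90% interval is -0.66 ± 1.645 × 0.88 = [-2.1075, 0.7875].
Exponentiate: [e^-2.1075, e^0.7875] = [0.122, 2.198].

[0.122, 2.198]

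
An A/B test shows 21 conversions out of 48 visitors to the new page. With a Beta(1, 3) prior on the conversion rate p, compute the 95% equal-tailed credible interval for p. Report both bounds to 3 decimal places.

[0.293, 0.558]

Posterior: Beta(1+21, 3+27) = Beta(22, 30).
Equal-tailed 95% interval: the 0.025 and 0.975 quantiles of Beta(22, 30).
Posterior mean ≈ 0.423, SD ≈ 0.068; a Normal approximation gives roughly [0.290, 0.556].
Exact: F⁻¹(0.025) = 0.293; F⁻¹(0.975) = 0.558.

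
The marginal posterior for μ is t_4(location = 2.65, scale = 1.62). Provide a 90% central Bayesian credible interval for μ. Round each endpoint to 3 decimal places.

The t_4 distribution is symmetric; the 90% interval is 2.65 ± t·1.62 with t_{0.95,4} = 2.132.
Half-width: 2.132 × 1.62 = 3.454.
2.65 − 3.454 = -0.804; 2.65 + 3.454 = 6.104.

[-0.804, 6.104]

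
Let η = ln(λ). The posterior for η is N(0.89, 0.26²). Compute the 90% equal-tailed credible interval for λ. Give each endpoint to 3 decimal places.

On the log scale the 90% interval is 0.89 ± 1.645 × 0.26 = [0.4623, 1.3177].
Exponentiate: [e^0.4623, e^1.3177] = [1.588, 3.735].

[1.588, 3.735]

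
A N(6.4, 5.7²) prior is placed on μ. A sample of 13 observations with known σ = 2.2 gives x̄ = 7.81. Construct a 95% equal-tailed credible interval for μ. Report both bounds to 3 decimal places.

Posterior precision = 1/5.7² + 13/2.2² = 0.0308 + 2.6860 = 2.7167, so posterior SD = 0.6067.
Posterior mean = (6.4/5.7² + 13·7.81/2.2²) / 2.7167 = 7.7940.
Interval: 7.7940 ± 1.960 × 0.6067 → [6.605, 8.983].

[6.605, 8.983]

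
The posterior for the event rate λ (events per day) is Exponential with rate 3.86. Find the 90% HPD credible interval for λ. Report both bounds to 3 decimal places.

The exponential density is strictly decreasing on [0, ∞), so the HPD interval is anchored at 0: [0, q] with P(λ ≤ q) = 0.90.
q = −ln(1 − 0.90) / 3.86 = 2.3026 / 3.86 = 0.597.

[0.000, 0.597]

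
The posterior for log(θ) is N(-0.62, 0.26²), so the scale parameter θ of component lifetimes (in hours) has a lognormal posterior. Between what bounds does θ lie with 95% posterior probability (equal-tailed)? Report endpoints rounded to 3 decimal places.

[0.323, 0.895]

On the log scale the 95% interval is -0.62 ± 1.960 × 0.26 = [-1.1296, -0.1104].
Exponentiate: [e^-1.1296, e^-0.1104] = [0.323, 0.895].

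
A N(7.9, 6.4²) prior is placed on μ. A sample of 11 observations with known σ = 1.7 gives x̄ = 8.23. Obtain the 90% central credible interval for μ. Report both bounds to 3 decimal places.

[7.387, 9.068]

Posterior precision = 1/6.4² + 11/1.7² = 0.0244 + 3.8062 = 3.8306, so posterior SD = 0.5109.
Posterior mean = (7.9/6.4² + 11·8.23/1.7²) / 3.8306 = 8.2279.
Interval: 8.2279 ± 1.645 × 0.5109 → [7.387, 9.068].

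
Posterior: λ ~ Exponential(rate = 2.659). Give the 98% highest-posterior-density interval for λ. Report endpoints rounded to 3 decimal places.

The exponential density is strictly decreasing on [0, ∞), so the HPD interval is anchored at 0: [0, q] with P(λ ≤ q) = 0.98.
q = −ln(1 − 0.98) / 2.659 = 3.9120 / 2.659 = 1.471.

[0.000, 1.471]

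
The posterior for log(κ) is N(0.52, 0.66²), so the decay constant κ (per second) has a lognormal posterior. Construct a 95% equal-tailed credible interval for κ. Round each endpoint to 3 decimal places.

On the log scale the 95% interval is 0.52 ± 1.960 × 0.66 = [-0.7736, 1.8136].
Exponentiate: [e^-0.7736, e^1.8136] = [0.461, 6.132].

[0.461, 6.132]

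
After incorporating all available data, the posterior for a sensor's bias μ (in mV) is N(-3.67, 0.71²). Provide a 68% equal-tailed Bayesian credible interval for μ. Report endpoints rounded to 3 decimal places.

[-4.376, -2.964]

The posterior is symmetric, so the 68% equal-tailed interval is μ = -3.67 ± z·0.71 with z = 0.994.
Half-width: 0.994 × 0.71 = 0.706.
-3.67 − 0.706 = -4.376; -3.67 + 0.706 = -2.964.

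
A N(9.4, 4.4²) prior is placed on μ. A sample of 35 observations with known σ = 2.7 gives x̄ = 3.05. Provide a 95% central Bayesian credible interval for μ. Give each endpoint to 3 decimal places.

Posterior precision = 1/4.4² + 35/2.7² = 0.0517 + 4.8011 = 4.8528, so posterior SD = 0.4539.
Posterior mean = (9.4/4.4² + 35·3.05/2.7²) / 4.8528 = 3.1176.
Interval: 3.1176 ± 1.960 × 0.4539 → [2.228, 4.007].

[2.228, 4.007]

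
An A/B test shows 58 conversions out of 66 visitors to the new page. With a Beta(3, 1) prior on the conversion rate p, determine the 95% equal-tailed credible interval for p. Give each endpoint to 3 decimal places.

[0.784, 0.939]

Posterior: Beta(3+58, 1+8) = Beta(61, 9).
Equal-tailed 95% interval: the 0.025 and 0.975 quantiles of Beta(61, 9).
Posterior mean ≈ 0.871, SD ≈ 0.040; a Normal approximation gives roughly [0.794, 0.949].
Exact: F⁻¹(0.025) = 0.784; F⁻¹(0.975) = 0.939.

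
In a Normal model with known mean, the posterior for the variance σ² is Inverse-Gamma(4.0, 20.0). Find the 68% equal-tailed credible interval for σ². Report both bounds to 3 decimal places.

[3.388, 9.557]

Inverse-Gamma(4.0, 20.0) quantiles: F⁻¹(0.16) and F⁻¹(0.84).
Equivalently, 1/σ² ~ Gamma(4.0, rate = 20.0); invert its 0.84 and 0.16 quantiles.
Posterior mean ≈ 6.667, SD ≈ 4.714; a Normal approximation gives roughly [1.979, 11.355].
Exact: lower = 3.388; upper = 9.557.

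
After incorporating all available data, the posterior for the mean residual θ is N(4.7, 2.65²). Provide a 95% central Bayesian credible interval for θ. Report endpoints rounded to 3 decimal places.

[-0.494, 9.894]

The posterior is symmetric, so the 95% equal-tailed interval is θ = 4.7 ± z·2.65 with z = 1.960.
Half-width: 1.960 × 2.65 = 5.194.
4.7 − 5.194 = -0.494; 4.7 + 5.194 = 9.894.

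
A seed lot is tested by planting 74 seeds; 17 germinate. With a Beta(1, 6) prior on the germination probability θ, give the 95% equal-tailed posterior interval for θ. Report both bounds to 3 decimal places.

[0.139, 0.318]

Posterior: Beta(1+17, 6+57) = Beta(18, 63).
Equal-tailed 95% interval: the 0.025 and 0.975 quantiles of Beta(18, 63).
Posterior mean ≈ 0.222, SD ≈ 0.046; a Normal approximation gives roughly [0.132, 0.312].
Exact: F⁻¹(0.025) = 0.139; F⁻¹(0.975) = 0.318.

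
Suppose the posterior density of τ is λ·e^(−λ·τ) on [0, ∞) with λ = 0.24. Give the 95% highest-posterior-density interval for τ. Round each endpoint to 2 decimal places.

[0.00, 12.48]

The exponential density is strictly decreasing on [0, ∞), so the HPD interval is anchored at 0: [0, q] with P(τ ≤ q) = 0.95.
q = −ln(1 − 0.95) / 0.24 = 2.9957 / 0.24 = 12.48.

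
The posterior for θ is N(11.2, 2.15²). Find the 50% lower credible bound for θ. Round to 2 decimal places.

Need L with P(θ ≥ L) = 0.50: L = 11.2 − z_{0.5}·2.15.
z = 0.000; L = 11.2 − 0.000 × 2.15 = 11.20.

11.20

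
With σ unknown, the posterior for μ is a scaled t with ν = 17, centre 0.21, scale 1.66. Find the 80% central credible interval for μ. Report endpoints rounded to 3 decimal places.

[-2.003, 2.423]

The t_17 distribution is symmetric; the 80% interval is 0.21 ± t·1.66 with t_{0.9,17} = 1.333.
Half-width: 1.333 × 1.66 = 2.213.
0.21 − 2.213 = -2.003; 0.21 + 2.213 = 2.423.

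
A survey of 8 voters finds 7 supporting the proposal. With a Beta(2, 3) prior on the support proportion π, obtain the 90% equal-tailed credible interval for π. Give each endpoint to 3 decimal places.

[0.473, 0.877]

Posterior: Beta(2+7, 3+1) = Beta(9, 4).
Equal-tailed 90% interval: the 0.05 and 0.95 quantiles of Beta(9, 4).
Posterior mean ≈ 0.692, SD ≈ 0.123; a Normal approximation gives roughly [0.489, 0.895].
Exact: F⁻¹(0.05) = 0.473; F⁻¹(0.95) = 0.877.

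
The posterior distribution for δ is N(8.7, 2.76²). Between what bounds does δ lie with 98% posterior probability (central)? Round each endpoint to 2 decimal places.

[2.28, 15.12]

The posterior is symmetric, so the 98% equal-tailed interval is δ = 8.7 ± z·2.76 with z = 2.326.
Half-width: 2.326 × 2.76 = 6.42.
8.7 − 6.42 = 2.28; 8.7 + 6.42 = 15.12.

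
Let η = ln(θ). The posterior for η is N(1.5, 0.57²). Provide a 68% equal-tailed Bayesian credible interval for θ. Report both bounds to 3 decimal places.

[2.543, 7.900]

On the log scale the 68% interval is 1.5 ± 0.994 × 0.57 = [0.9332, 2.0668].
Exponentiate: [e^0.9332, e^2.0668] = [2.543, 7.900].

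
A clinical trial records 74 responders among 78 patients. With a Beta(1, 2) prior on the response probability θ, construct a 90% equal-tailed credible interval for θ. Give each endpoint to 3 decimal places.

[0.873, 0.967]

Posterior: Beta(1+74, 2+4) = Beta(75, 6).
Equal-tailed 90% interval: the 0.05 and 0.95 quantiles of Beta(75, 6).
Posterior mean ≈ 0.926, SD ≈ 0.029; a Normal approximation gives roughly [0.878, 0.973].
Exact: F⁻¹(0.05) = 0.873; F⁻¹(0.95) = 0.967.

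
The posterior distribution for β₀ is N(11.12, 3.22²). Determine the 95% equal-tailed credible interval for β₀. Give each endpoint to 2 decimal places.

[4.81, 17.43]

The posterior is symmetric, so the 95% equal-tailed interval is β₀ = 11.12 ± z·3.22 with z = 1.960.
Half-width: 1.960 × 3.22 = 6.31.
11.12 − 6.31 = 4.81; 11.12 + 6.31 = 17.43.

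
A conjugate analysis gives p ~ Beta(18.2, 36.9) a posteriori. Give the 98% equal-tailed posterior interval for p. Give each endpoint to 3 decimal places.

[0.195, 0.484]

Posterior: Beta(18.2, 36.9).
Equal-tailed 98% interval: the 0.01 and 0.99 quantiles of Beta(18.2, 36.9).
Posterior mean ≈ 0.330, SD ≈ 0.063; a Normal approximation gives roughly [0.184, 0.476].
Exact: F⁻¹(0.01) = 0.195; F⁻¹(0.99) = 0.484.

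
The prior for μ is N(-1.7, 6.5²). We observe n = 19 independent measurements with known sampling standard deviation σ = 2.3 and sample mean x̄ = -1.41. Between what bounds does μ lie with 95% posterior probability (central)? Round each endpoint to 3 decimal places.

Posterior precision = 1/6.5² + 19/2.3² = 0.0237 + 3.5917 = 3.6154, so posterior SD = 0.5259.
Posterior mean = (-1.7/6.5² + 19·-1.41/2.3²) / 3.6154 = -1.4119.
Interval: -1.4119 ± 1.960 × 0.5259 → [-2.443, -0.381].

[-2.443, -0.381]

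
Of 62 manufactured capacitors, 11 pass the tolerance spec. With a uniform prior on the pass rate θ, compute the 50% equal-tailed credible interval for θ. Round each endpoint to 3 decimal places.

Posterior: Beta(1+11, 1+51) = Beta(12, 52).
Equal-tailed 50% interval: the 0.25 and 0.75 quantiles of Beta(12, 52).
Posterior mean ≈ 0.188, SD ≈ 0.048; a Normal approximation gives roughly [0.155, 0.220].
Exact: F⁻¹(0.25) = 0.153; F⁻¹(0.75) = 0.218.

[0.153, 0.218]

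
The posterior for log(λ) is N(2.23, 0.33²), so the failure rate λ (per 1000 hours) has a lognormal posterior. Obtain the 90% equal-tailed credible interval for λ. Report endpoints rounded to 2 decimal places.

On the log scale the 90% interval is 2.23 ± 1.645 × 0.33 = [1.6872, 2.7728].
Exponentiate: [e^1.6872, e^2.7728] = [5.40, 16.00].

[5.40, 16.00]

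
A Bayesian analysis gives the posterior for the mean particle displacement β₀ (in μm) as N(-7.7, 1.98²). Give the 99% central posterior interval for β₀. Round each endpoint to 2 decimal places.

[-12.80, -2.60]

The posterior is symmetric, so the 99% equal-tailed interval is β₀ = -7.7 ± z·1.98 with z = 2.576.
Half-width: 2.576 × 1.98 = 5.10.
-7.7 − 5.10 = -12.80; -7.7 + 5.10 = -2.60.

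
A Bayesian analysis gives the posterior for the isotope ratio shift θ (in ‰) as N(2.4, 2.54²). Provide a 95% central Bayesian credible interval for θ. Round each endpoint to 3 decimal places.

[-2.578, 7.378]

The posterior is symmetric, so the 95% equal-tailed interval is θ = 2.4 ± z·2.54 with z = 1.960.
Half-width: 1.960 × 2.54 = 4.978.
2.4 − 4.978 = -2.578; 2.4 + 4.978 = 7.378.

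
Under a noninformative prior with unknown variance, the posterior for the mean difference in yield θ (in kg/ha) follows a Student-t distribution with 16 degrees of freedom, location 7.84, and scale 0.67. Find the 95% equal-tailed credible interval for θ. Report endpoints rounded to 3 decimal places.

[6.420, 9.260]

The t_16 distribution is symmetric; the 95% interval is 7.84 ± t·0.67 with t_{0.975,16} = 2.120.
Half-width: 2.120 × 0.67 = 1.420.
7.84 − 1.420 = 6.420; 7.84 + 1.420 = 9.260.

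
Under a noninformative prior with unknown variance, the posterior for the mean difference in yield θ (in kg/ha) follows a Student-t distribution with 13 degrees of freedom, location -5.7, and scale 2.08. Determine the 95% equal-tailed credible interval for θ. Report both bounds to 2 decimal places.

[-10.19, -1.21]

The t_13 distribution is symmetric; the 95% interval is -5.7 ± t·2.08 with t_{0.975,13} = 2.160.
Half-width: 2.160 × 2.08 = 4.49.
-5.7 − 4.49 = -10.19; -5.7 + 4.49 = -1.21.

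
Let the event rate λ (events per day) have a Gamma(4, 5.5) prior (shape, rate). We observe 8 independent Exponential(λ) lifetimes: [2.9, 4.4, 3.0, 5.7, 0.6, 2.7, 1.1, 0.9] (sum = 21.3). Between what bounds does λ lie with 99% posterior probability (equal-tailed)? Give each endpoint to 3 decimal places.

[0.184, 0.850]

Posterior: Gamma(4+8, 5.5+21.3) = Gamma(12, 26.8) (shape, rate).
Equal-tailed 99% interval: Gamma(12, 26.8) quantiles at 0.005 and 0.995.
Posterior mean ≈ 0.448, SD ≈ 0.129; a Normal approximation gives roughly [0.115, 0.781].
Exact: lower = 0.184; upper = 0.850.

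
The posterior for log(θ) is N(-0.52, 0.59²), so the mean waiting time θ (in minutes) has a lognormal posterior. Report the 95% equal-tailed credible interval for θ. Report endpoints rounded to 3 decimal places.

On the log scale the 95% interval is -0.52 ± 1.960 × 0.59 = [-1.6764, 0.6364].
Exponentiate: [e^-1.6764, e^0.6364] = [0.187, 1.890].

[0.187, 1.890]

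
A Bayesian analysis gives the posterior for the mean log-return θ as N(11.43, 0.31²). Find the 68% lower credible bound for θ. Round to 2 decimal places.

11.29

Need L with P(θ ≥ L) = 0.68: L = 11.43 − z_{0.32}·0.31.
z = 0.468; L = 11.43 − 0.468 × 0.31 = 11.29.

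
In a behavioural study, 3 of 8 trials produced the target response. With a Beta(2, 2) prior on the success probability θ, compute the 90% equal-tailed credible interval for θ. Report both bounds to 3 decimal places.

Posterior: Beta(2+3, 2+5) = Beta(5, 7).
Equal-tailed 90% interval: the 0.05 and 0.95 quantiles of Beta(5, 7).
Posterior mean ≈ 0.417, SD ≈ 0.137; a Normal approximation gives roughly [0.192, 0.642].
Exact: F⁻¹(0.05) = 0.200; F⁻¹(0.95) = 0.650.

[0.200, 0.650]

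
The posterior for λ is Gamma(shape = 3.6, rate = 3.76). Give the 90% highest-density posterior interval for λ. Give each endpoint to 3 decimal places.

[0.194, 1.693]

The posterior is unimodal and skewed, so the HPD interval has equal density at both endpoints and is the shortest 90% interval.
Solving f(0.194) = f(1.693) with F(1.693) − F(0.194) = 0.90 gives [0.194, 1.693].
For comparison, the equal-tailed interval is [0.303, 1.909]; the HPD is narrower and shifted toward the mode.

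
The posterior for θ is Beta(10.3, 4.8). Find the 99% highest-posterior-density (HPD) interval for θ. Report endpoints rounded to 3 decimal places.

[0.375, 0.933]

The posterior is unimodal and skewed, so the HPD interval has equal density at both endpoints and is the shortest 99% interval.
Solving f(0.375) = f(0.933) with F(0.933) − F(0.375) = 0.99 gives [0.375, 0.933].
For comparison, the equal-tailed interval is [0.358, 0.921]; the HPD is narrower and shifted toward the mode.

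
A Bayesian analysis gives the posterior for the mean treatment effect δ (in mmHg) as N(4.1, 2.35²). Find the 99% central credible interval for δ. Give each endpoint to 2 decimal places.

[-1.95, 10.15]

The posterior is symmetric, so the 99% equal-tailed interval is δ = 4.1 ± z·2.35 with z = 2.576.
Half-width: 2.576 × 2.35 = 6.05.
4.1 − 6.05 = -1.95; 4.1 + 6.05 = 10.15.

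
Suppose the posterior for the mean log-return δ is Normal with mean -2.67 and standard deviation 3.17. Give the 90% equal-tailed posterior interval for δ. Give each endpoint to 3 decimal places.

The posterior is symmetric, so the 90% equal-tailed interval is δ = -2.67 ± z·3.17 with z = 1.645.
Half-width: 1.645 × 3.17 = 5.214.
-2.67 − 5.214 = -7.884; -2.67 + 5.214 = 2.544.

[-7.884, 2.544]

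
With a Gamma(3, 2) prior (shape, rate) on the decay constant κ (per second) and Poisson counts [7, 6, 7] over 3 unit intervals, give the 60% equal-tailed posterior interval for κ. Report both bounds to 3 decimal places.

Posterior: Gamma(3+20, 2+3) = Gamma(23, 5) (shape, rate).
Equal-tailed 60% interval: Gamma(23, 5) quantiles at 0.2 and 0.8.
Posterior mean ≈ 4.600, SD ≈ 0.959; a Normal approximation gives roughly [3.793, 5.407].
Exact: lower = 3.780; upper = 5.382.

[3.780, 5.382]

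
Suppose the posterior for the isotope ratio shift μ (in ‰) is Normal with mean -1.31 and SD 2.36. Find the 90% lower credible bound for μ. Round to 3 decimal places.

Need L with P(μ ≥ L) = 0.90: L = -1.31 − z_{0.1}·2.36.
z = 1.282; L = -1.31 − 1.282 × 2.36 = -4.334.

-4.334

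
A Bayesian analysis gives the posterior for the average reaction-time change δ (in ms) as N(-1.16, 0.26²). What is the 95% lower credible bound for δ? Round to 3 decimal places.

-1.588

Need L with P(δ ≥ L) = 0.95: L = -1.16 − z_{0.05}·0.26.
z = 1.645; L = -1.16 − 1.645 × 0.26 = -1.588.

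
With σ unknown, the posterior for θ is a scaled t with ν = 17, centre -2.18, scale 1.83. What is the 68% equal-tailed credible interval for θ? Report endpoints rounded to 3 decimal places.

The t_17 distribution is symmetric; the 68% interval is -2.18 ± t·1.83 with t_{0.84,17} = 1.024.
Half-width: 1.024 × 1.83 = 1.875.
-2.18 − 1.875 = -4.055; -2.18 + 1.875 = -0.305.

[-4.055, -0.305]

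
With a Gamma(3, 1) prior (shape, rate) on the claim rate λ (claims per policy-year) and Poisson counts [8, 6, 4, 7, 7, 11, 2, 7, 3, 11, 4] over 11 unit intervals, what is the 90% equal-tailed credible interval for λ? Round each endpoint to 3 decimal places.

[4.961, 7.300]

Posterior: Gamma(3+70, 1+11) = Gamma(73, 12) (shape, rate).
Equal-tailed 90% interval: Gamma(73, 12) quantiles at 0.05 and 0.95.
Posterior mean ≈ 6.083, SD ≈ 0.712; a Normal approximation gives roughly [4.912, 7.254].
Exact: lower = 4.961; upper = 7.300.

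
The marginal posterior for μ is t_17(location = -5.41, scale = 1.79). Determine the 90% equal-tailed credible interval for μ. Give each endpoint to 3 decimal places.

The t_17 distribution is symmetric; the 90% interval is -5.41 ± t·1.79 with t_{0.95,17} = 1.740.
Half-width: 1.740 × 1.79 = 3.114.
-5.41 − 3.114 = -8.524; -5.41 + 3.114 = -2.296.

[-8.524, -2.296]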